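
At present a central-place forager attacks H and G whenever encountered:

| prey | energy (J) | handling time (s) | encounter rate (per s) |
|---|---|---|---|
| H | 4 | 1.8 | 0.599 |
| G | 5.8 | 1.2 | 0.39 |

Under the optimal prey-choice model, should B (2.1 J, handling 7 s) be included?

No

On H and G alone, R = ΣλE/(1+Σλh) = 4.658/2.546 = 1.829 J/s.
B: E/h = 2.1/7 = 0.3 J/s.
0.3 < 1.829, so adding B would lower the average — exclude it.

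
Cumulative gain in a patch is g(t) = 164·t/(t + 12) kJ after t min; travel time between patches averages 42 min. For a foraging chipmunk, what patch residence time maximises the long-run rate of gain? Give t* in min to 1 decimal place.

Maximise g(t)/(T+t): set derivative to zero → g'(t)(T+t) = g(t).
g'(t) = 164·12/(t + 12)². Setting 164·12/(t+12)² = 164t/[(t+12)(42+t)] gives 12(42+t) = t(t+12), so t² = 12×42 = 504.
t* = √504 = 22.45 min.

22.4 min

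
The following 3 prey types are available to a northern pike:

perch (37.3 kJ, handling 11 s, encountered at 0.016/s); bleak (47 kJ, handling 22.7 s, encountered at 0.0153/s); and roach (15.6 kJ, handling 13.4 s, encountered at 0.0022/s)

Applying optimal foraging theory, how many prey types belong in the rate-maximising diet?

3

Profitabilities (E/h, kJ/s): perch 3.39, bleak 2.07, roach 1.16. Add prey in this order while the next type's profitability exceeds the intake rate on those already taken.
Rate on top 1: 0.5075. bleak: 2.07 > 0.5075 → include.
Rate on top 2: 0.8638. roach: 1.16 > 0.8638 → include.
Optimal diet: perch, bleak, roach — 3 of 3 types.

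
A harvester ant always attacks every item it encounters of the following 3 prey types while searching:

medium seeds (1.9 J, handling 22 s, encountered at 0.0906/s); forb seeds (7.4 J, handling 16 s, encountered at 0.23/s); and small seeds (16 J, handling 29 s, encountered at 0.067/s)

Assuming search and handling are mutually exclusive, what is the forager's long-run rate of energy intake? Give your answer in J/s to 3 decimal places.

R = (0.0906×1.9 + 0.23×7.4 + 0.067×16) / (1 + 0.0906×22 + 0.23×16 + 0.067×29) = 2.946/8.616 = 0.3419 J/s.

0.342 J/s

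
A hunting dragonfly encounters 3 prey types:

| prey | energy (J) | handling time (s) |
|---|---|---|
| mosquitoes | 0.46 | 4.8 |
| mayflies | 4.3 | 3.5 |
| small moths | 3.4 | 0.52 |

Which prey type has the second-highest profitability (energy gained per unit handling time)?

mayflies

Profitability E/h (J/s): mosquitoes = 0.46/4.8 = 0.0958, mayflies = 4.3/3.5 = 1.23, small moths = 3.4/0.52 = 6.54.
Ranked: small moths > mayflies > mosquitoes.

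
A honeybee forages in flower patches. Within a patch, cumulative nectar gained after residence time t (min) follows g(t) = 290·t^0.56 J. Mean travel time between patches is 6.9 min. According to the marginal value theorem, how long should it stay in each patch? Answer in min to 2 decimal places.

8.78 min

Optimal t* satisfies g'(t*) = g(t*)/(T + t*).
g'(t) = 0.56·290·t^-0.44. Setting 0.56·290·t^-0.44 = 290·t^0.56/(6.9+t) gives 0.56(6.9+t) = t, so 0.44·t = 0.56×6.9.
t* = 0.56×6.9/0.44 = 8.782 min.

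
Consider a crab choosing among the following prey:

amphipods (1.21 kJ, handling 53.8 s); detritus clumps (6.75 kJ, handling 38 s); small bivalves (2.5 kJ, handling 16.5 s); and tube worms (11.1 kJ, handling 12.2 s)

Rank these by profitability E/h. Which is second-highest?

Profitability E/h (kJ/s): amphipods = 1.21/53.8 = 0.0225, detritus clumps = 6.75/38 = 0.178, small bivalves = 2.5/16.5 = 0.152, tube worms = 11.1/12.2 = 0.91.
Ranked: tube worms > detritus clumps > small bivalves > amphipods.

detritus clumps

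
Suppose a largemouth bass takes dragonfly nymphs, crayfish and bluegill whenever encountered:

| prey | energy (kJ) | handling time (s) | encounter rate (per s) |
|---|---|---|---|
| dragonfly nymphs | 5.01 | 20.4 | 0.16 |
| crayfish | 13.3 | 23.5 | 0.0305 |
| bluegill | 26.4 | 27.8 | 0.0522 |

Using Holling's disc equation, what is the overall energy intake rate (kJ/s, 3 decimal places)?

R = Σλ_iE_i / (1 + Σλ_ih_i)
Numerator: 0.16×5.01 + 0.0305×13.3 + 0.0522×26.4 = 2.585
Denominator: 1 + 0.16×20.4 + 0.0305×23.5 + 0.0522×27.8 = 6.432
R = 2.585/6.432 = 0.402 kJ/s

0.402 kJ/s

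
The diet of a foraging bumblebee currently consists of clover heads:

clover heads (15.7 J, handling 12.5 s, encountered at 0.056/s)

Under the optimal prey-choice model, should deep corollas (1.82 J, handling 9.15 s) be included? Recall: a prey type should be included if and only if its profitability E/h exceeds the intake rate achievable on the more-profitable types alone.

Intake rate on the current diet: R = (0.056×15.7) / (1 + 0.056×12.5) = 0.8792/1.7 = 0.5172 J/s.
Profitability of deep corollas: 1.82/9.15 = 0.1989 J/s.
0.1989 < 0.5172, so adding deep corollas would lower the average — exclude it.

No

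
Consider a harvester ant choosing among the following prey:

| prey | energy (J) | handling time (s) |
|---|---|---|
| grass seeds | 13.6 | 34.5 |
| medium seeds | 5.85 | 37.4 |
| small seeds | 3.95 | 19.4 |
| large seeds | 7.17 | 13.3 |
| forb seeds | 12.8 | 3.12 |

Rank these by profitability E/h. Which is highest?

forb seeds

Profitability E/h (J/s): grass seeds = 13.6/34.5 = 0.394, medium seeds = 5.85/37.4 = 0.156, small seeds = 3.95/19.4 = 0.204, large seeds = 7.17/13.3 = 0.539, forb seeds = 12.8/3.12 = 4.1.
Ranked: forb seeds > large seeds > grass seeds > small seeds > medium seeds.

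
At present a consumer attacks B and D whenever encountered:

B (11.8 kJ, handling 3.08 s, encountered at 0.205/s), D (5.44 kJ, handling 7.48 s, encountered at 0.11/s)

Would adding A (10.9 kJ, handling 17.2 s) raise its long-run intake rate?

Current rate: (0.205×11.8 + 0.11×5.44)/(1 + 0.205×3.08 + 0.11×7.48) = 1.229 kJ/s.
Profitability of A: 10.9/17.2 = 0.6337 kJ/s.
Since 0.6337 < R, time spent handling A is better spent searching.

No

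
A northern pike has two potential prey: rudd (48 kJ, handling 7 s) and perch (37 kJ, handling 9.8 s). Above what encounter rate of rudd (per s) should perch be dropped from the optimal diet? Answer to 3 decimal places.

0.175 per s

At the threshold, the rate on rudd alone equals the profitability of perch: λ·48/(1 + λ·7) = 37/9.8 = 3.776.
Rearranging, λ(48 − 3.776×7) = 3.776, so λ = 3.776/21.57 = 0.175 per s.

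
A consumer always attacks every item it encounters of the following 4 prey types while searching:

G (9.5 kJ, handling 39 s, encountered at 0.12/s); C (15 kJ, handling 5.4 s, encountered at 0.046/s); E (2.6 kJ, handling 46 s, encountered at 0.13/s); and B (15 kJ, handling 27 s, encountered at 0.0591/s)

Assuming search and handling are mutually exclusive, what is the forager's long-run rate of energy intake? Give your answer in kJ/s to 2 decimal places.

Energy encountered per unit search time: 0.12×9.5 + 0.046×15 + 0.13×2.6 + 0.0591×15 = 3.054 kJ/s.
Handling time per unit search time: 0.12×39 + 0.046×5.4 + 0.13×46 + 0.0591×27 = 12.5.
Rate = 3.054/(1 + 12.5) = 0.2262 kJ/s.

0.23 kJ/s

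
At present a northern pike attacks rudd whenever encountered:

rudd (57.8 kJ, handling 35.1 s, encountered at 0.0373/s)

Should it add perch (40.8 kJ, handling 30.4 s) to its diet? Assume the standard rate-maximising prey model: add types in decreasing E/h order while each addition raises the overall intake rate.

Yes

Current rate: (0.0373×57.8)/(1 + 0.0373×35.1) = 0.9336 kJ/s.
perch: E/h = 40.8/30.4 = 1.342 kJ/s.
Since 1.342 > R, including perch increases the long-run rate.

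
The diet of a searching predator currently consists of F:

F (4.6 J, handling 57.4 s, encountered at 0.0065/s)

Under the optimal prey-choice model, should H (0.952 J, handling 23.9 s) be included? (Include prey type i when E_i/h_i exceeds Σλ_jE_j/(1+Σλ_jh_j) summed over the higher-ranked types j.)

Yes

On F alone, R = ΣλE/(1+Σλh) = 0.0299/1.373 = 0.02178 J/s.
H: E/h = 0.952/23.9 = 0.03983 J/s.
Since 0.03983 > R, including H increases the long-run rate.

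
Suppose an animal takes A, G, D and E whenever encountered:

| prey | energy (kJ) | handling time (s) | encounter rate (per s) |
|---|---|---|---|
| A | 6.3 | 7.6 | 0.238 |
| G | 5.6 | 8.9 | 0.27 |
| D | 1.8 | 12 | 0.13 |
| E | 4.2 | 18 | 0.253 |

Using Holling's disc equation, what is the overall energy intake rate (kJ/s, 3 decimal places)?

0.380 kJ/s

R = Σλ_iE_i / (1 + Σλ_ih_i)
Numerator: 0.238×6.3 + 0.27×5.6 + 0.13×1.8 + 0.253×4.2 = 4.308
Denominator: 1 + 0.238×7.6 + 0.27×8.9 + 0.13×12 + 0.253×18 = 11.33
R = 4.308/11.33 = 0.3804 kJ/s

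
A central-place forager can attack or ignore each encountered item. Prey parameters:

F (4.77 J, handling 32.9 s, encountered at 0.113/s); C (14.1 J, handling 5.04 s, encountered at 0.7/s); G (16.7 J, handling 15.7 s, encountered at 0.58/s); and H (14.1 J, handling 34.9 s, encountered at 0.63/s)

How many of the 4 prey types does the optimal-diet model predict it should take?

Rank by E/h (J/s): C 2.8, G 1.06, H 0.404, F 0.145. Include each in turn until the next type's E/h falls below the running intake rate.
Rate on top 1: 2.18. G: 1.06 < 2.18 → exclude; stop.
Optimal diet: C — 1 of 4 types.

1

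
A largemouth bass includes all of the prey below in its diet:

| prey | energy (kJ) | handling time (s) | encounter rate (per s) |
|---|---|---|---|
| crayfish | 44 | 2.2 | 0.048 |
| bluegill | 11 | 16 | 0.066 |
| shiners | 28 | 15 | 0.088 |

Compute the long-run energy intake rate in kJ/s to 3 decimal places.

1.523 kJ/s

Energy encountered per unit search time: 0.048×44 + 0.066×11 + 0.088×28 = 5.302 kJ/s.
Handling time per unit search time: 0.048×2.2 + 0.066×16 + 0.088×15 = 2.482.
Rate = 5.302/(1 + 2.482) = 1.523 kJ/s.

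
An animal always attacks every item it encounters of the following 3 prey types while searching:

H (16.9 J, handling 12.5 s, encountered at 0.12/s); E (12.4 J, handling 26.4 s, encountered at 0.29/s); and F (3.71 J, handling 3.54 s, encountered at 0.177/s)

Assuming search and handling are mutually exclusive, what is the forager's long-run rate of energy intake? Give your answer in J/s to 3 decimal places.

0.582 J/s

Energy encountered per unit search time: 0.12×16.9 + 0.29×12.4 + 0.177×3.71 = 6.281 J/s.
Handling time per unit search time: 0.12×12.5 + 0.29×26.4 + 0.177×3.54 = 9.783.
Rate = 6.281/(1 + 9.783) = 0.5825 J/s.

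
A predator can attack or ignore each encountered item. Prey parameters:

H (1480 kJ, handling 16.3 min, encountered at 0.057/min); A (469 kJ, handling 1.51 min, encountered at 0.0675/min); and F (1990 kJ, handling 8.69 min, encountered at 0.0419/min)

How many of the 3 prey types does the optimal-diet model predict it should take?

E/h in descending order: A 311, F 229, H 90.8 kJ/min. The optimal diet is the largest prefix of this list for which every included type satisfies E_i/h_i > R on the types above it.
Rate on top 1: 28.73. F: 229 > 28.73 → include.
Rate on top 2: 78.47. H: 90.8 > 78.47 → include.
Optimal diet: A, F, H — 3 of 3 types.

3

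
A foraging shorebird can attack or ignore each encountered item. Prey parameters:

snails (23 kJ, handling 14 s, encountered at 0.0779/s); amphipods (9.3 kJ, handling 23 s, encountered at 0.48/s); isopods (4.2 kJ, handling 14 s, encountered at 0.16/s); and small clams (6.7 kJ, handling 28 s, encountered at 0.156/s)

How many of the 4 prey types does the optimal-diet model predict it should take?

Rank by E/h (kJ/s): snails 1.64, amphipods 0.404, isopods 0.3, small clams 0.239. Include each in turn until the next type's E/h falls below the running intake rate.
Rate on top 1: 0.857. amphipods: 0.404 < 0.857 → exclude; stop.
Optimal diet: snails — 1 of 4 types.

1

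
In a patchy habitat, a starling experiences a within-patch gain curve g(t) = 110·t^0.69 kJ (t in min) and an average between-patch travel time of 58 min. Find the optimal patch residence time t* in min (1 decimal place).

Optimal t* satisfies g'(t*) = g(t*)/(T + t*).
g'(t) = 0.69·110·t^-0.31. Setting 0.69·110·t^-0.31 = 110·t^0.69/(58+t) gives 0.69(58+t) = t, so 0.31·t = 0.69×58.
t* = 0.69×58/0.31 = 129.1 min.

129.1 min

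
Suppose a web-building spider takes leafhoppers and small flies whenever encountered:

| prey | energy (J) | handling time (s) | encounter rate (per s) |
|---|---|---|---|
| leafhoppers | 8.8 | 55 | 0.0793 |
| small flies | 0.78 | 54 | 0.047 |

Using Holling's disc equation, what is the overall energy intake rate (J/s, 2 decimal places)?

0.09 J/s

R = Σλ_iE_i / (1 + Σλ_ih_i)
Numerator: 0.0793×8.8 + 0.047×0.78 = 0.7345
Denominator: 1 + 0.0793×55 + 0.047×54 = 7.899
R = 0.7345/7.899 = 0.09298 J/s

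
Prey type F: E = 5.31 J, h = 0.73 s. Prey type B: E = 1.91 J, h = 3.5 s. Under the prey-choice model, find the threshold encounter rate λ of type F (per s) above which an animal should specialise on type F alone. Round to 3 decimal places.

At the threshold, the rate on type F alone equals the profitability of type B: λ·5.31/(1 + λ·0.73) = 1.91/3.5 = 0.5457.
Rearranging, λ(5.31 − 0.5457×0.73) = 0.5457, so λ = 0.5457/4.912 = 0.1111 per s.

0.111 per s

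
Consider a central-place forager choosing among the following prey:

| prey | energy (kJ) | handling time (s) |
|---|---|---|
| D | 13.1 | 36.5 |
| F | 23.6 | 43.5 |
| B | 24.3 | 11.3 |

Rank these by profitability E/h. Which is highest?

B

In descending order of E/h:
B: 24.3/11.3 = 2.15 kJ/s
F: 23.6/43.5 = 0.543 kJ/s
D: 13.1/36.5 = 0.359 kJ/s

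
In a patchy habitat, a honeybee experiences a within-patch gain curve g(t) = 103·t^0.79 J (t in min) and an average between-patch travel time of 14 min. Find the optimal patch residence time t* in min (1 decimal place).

Optimal t* satisfies g'(t*) = g(t*)/(T + t*).
g'(t) = 0.79·103·t^-0.21. Setting 0.79·103·t^-0.21 = 103·t^0.79/(14+t) gives 0.79(14+t) = t, so 0.21·t = 0.79×14.
t* = 0.79×14/0.21 = 52.67 min.

52.7 min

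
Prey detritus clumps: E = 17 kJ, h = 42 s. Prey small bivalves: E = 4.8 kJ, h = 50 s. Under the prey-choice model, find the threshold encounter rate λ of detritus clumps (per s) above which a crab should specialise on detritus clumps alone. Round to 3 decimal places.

0.007 per s

The zero-one rule: include small bivalves iff E₂/h₂ > λE₁/(1+λh₁). Equality gives the switch point.
λE₁h₂ = E₂ + λE₂h₁ ⇒ λ = E₂/(E₁h₂ − E₂h₁) = 4.8/(850 − 201.6) = 0.007403 per s.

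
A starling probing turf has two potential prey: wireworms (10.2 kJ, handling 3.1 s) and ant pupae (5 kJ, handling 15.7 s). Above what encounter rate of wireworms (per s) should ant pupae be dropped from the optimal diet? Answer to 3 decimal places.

0.035 per s

The zero-one rule: include ant pupae iff E₂/h₂ > λE₁/(1+λh₁). Equality gives the switch point.
λE₁h₂ = E₂ + λE₂h₁ ⇒ λ = E₂/(E₁h₂ − E₂h₁) = 5/(160.1 − 15.5) = 0.03457 per s.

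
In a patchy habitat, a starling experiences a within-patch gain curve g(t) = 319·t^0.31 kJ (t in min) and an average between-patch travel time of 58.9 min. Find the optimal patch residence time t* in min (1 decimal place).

26.5 min

Maximise g(t)/(T+t): set derivative to zero → g'(t)(T+t) = g(t).
g'(t) = 0.31·319·t^-0.69. Setting 0.31·319·t^-0.69 = 319·t^0.31/(58.9+t) gives 0.31(58.9+t) = t, so 0.69·t = 0.31×58.9.
t* = 0.31×58.9/0.69 = 26.46 min.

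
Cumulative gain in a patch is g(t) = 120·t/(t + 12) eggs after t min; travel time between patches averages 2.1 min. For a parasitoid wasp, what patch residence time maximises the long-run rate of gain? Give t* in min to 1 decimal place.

Maximise g(t)/(T+t): set derivative to zero → g'(t)(T+t) = g(t).
g'(t) = 120·12/(t + 12)². Setting 120·12/(t+12)² = 120t/[(t+12)(2.1+t)] gives 12(2.1+t) = t(t+12), so t² = 12×2.1 = 25.2.
t* = √25.2 = 5.02 min.

5.0 min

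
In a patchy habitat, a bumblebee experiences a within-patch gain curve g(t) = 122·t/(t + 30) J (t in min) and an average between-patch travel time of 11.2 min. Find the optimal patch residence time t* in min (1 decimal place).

Optimal t* satisfies g'(t*) = g(t*)/(T + t*).
g'(t) = 122·30/(t + 30)². Setting 122·30/(t+30)² = 122t/[(t+30)(11.2+t)] gives 30(11.2+t) = t(t+30), so t² = 30×11.2 = 336.
t* = √336 = 18.33 min.

18.3 min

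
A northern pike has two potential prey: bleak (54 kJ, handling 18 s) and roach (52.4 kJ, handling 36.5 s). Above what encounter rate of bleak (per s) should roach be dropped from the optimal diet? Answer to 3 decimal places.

The zero-one rule: include roach iff E₂/h₂ > λE₁/(1+λh₁). Equality gives the switch point.
λE₁h₂ = E₂ + λE₂h₁ ⇒ λ = E₂/(E₁h₂ − E₂h₁) = 52.4/(1971 − 943.2) = 0.05098 per s.

0.051 per s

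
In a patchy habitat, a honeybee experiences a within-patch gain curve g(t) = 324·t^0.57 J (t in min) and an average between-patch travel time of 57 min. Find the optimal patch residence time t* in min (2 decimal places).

Maximise g(t)/(T+t): set derivative to zero → g'(t)(T+t) = g(t).
g'(t) = 0.57·324·t^-0.43. Setting 0.57·324·t^-0.43 = 324·t^0.57/(57+t) gives 0.57(57+t) = t, so 0.43·t = 0.57×57.
t* = 0.57×57/0.43 = 75.56 min.

75.56 min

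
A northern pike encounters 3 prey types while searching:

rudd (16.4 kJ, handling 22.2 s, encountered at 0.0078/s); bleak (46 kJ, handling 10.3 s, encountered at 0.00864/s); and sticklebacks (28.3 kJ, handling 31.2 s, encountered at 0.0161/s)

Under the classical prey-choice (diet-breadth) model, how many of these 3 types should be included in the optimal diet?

Profitabilities (E/h, kJ/s): bleak 4.47, sticklebacks 0.907, rudd 0.739. Add prey in this order while the next type's profitability exceeds the intake rate on those already taken.
Rate on top 1: 0.365. sticklebacks: 0.907 > 0.365 → include.
Rate on top 2: 0.5361. rudd: 0.739 > 0.5361 → include.
Optimal diet: bleak, sticklebacks, rudd — 3 of 3 types.

3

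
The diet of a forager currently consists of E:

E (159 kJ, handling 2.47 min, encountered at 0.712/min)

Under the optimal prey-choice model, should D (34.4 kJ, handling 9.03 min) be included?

Intake rate on the current diet: R = (0.712×159) / (1 + 0.712×2.47) = 113.2/2.759 = 41.04 kJ/min.
D: E/h = 34.4/9.03 = 3.81 kJ/min.
Since 3.81 < R, time spent handling D is better spent searching.

No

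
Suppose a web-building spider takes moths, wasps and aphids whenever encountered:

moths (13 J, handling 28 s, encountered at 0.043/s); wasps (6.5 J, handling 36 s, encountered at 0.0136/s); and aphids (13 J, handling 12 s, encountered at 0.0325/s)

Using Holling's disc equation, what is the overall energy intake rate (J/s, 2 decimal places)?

Energy encountered per unit search time: 0.043×13 + 0.0136×6.5 + 0.0325×13 = 1.07 J/s.
Handling time per unit search time: 0.043×28 + 0.0136×36 + 0.0325×12 = 2.084.
Rate = 1.07/(1 + 2.084) = 0.347 J/s.

0.35 J/s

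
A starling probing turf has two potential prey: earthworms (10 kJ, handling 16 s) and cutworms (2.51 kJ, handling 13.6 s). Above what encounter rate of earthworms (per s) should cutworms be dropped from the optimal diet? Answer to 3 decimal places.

Drop cutworms once their profitability E₂/h₂ falls below the rate achievable on earthworms alone: E₂/h₂ = λE₁/(1 + λh₁).
Solve for λ: λE₁h₂ = E₂(1 + λh₁) → λ(E₁h₂ − E₂h₁) = E₂ → λ = E₂/(E₁h₂ − E₂h₁).
λ = 2.51/(10×13.6 − 2.51×16) = 2.51/95.84 = 0.02619 per s.

0.026 per s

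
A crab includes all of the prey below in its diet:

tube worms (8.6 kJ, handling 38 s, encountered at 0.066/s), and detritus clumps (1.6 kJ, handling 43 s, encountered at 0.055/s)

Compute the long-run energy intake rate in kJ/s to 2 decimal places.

Energy encountered per unit search time: 0.066×8.6 + 0.055×1.6 = 0.6556 kJ/s.
Handling time per unit search time: 0.066×38 + 0.055×43 = 4.873.
Rate = 0.6556/(1 + 4.873) = 0.1116 kJ/s.

0.11 kJ/s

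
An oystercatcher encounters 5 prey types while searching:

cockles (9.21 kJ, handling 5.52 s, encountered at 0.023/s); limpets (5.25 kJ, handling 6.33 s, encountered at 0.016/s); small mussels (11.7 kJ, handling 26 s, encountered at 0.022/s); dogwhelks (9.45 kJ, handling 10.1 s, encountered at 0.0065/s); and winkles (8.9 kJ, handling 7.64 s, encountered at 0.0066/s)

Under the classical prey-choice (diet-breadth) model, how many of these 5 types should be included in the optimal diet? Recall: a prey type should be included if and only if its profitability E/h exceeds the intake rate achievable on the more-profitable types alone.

5

E/h in descending order: cockles 1.67, winkles 1.16, dogwhelks 0.936, limpets 0.829, small mussels 0.45 kJ/s. The optimal diet is the largest prefix of this list for which every included type satisfies E_i/h_i > R on the types above it.
Rate on top 1: 0.188. winkles: 1.16 > 0.188 → include.
Rate on top 2: 0.2298. dogwhelks: 0.936 > 0.2298 → include.
Rate on top 3: 0.2671. limpets: 0.829 > 0.2671 → include.
Rate on top 4: 0.3094. small mussels: 0.45 > 0.3094 → include.
Optimal diet: cockles, winkles, dogwhelks, limpets, small mussels — 5 of 5 types.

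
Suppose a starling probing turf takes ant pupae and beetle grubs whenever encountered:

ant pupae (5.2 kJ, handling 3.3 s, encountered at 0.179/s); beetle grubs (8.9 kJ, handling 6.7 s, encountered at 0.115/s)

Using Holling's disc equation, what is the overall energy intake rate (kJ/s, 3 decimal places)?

R = (0.179×5.2 + 0.115×8.9) / (1 + 0.179×3.3 + 0.115×6.7) = 1.954/2.361 = 0.8277 kJ/s.

0.828 kJ/s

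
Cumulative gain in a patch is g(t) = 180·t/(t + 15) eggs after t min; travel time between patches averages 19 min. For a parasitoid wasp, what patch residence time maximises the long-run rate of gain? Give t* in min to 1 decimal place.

Optimal t* satisfies g'(t*) = g(t*)/(T + t*).
g'(t) = 180·15/(t + 15)². Setting 180·15/(t+15)² = 180t/[(t+15)(19+t)] gives 15(19+t) = t(t+15), so t² = 15×19 = 285.
t* = √285 = 16.88 min.

16.9 min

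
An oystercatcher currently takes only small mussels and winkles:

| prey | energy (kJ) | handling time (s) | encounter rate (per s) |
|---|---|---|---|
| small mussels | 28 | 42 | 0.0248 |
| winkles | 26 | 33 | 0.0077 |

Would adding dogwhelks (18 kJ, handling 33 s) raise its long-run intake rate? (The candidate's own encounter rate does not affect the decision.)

Current rate: (0.0248×28 + 0.0077×26)/(1 + 0.0248×42 + 0.0077×33) = 0.3897 kJ/s.
Profitability of dogwhelks: 18/33 = 0.5455 kJ/s.
0.5455 > 0.3897, so adding dogwhelks raises the average — include it.

Yes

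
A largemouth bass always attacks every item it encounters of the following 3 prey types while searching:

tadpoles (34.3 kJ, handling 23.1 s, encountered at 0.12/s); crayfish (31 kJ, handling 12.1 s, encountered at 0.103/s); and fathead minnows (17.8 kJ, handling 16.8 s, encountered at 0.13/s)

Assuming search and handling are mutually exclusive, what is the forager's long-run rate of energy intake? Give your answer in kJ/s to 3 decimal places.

1.336 kJ/s

R = (0.12×34.3 + 0.103×31 + 0.13×17.8) / (1 + 0.12×23.1 + 0.103×12.1 + 0.13×16.8) = 9.623/7.202 = 1.336 kJ/s.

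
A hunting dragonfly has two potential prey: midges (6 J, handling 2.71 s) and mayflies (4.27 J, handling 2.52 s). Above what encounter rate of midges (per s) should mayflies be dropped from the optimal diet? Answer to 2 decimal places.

At the threshold, the rate on midges alone equals the profitability of mayflies: λ·6/(1 + λ·2.71) = 4.27/2.52 = 1.694.
Rearranging, λ(6 − 1.694×2.71) = 1.694, so λ = 1.694/1.408 = 1.203 per s.

1.20 per s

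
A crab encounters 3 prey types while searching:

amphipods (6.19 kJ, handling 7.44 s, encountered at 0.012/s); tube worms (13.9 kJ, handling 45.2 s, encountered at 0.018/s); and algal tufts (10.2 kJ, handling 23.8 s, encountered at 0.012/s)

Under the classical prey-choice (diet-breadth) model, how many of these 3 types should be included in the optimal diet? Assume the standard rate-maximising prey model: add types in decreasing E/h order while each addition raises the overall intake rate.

E/h in descending order: amphipods 0.832, algal tufts 0.429, tube worms 0.308 kJ/s. The optimal diet is the largest prefix of this list for which every included type satisfies E_i/h_i > R on the types above it.
Rate on top 1: 0.06819. algal tufts: 0.429 > 0.06819 → include.
Rate on top 2: 0.1431. tube worms: 0.308 > 0.1431 → include.
Optimal diet: amphipods, algal tufts, tube worms — 3 of 3 types.

3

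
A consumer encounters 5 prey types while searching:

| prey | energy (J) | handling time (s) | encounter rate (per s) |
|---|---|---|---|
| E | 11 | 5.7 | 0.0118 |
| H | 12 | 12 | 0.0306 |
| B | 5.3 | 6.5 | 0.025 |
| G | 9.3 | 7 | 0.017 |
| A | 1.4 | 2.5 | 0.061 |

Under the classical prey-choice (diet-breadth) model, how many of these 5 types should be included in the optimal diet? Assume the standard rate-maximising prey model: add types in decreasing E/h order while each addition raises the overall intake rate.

5

Rank by E/h (J/s): E 1.93, G 1.33, H 1, B 0.815, A 0.56. Include each in turn until the next type's E/h falls below the running intake rate.
Rate on top 1: 0.1216. G: 1.33 > 0.1216 → include.
Rate on top 2: 0.2427. H: 1 > 0.2427 → include.
Rate on top 3: 0.4217. B: 0.815 > 0.4217 → include.
Rate on top 4: 0.459. A: 0.56 > 0.459 → include.
Optimal diet: E, G, H, B, A — 5 of 5 types.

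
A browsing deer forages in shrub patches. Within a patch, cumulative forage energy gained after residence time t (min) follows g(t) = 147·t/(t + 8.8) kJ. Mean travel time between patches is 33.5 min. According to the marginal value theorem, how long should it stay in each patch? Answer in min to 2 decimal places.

17.17 min

By the marginal value theorem, leave when the instantaneous gain rate g'(t) equals the habitat-wide average g(t)/(T + t).
g'(t) = 147·8.8/(t + 8.8)². Setting 147·8.8/(t+8.8)² = 147t/[(t+8.8)(33.5+t)] gives 8.8(33.5+t) = t(t+8.8), so t² = 8.8×33.5 = 294.8.
t* = √294.8 = 17.17 min.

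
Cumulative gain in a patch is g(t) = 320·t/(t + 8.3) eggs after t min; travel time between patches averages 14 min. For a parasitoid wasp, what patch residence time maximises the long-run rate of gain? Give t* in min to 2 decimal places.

Optimal t* satisfies g'(t*) = g(t*)/(T + t*).
g'(t) = 320·8.3/(t + 8.3)². Setting 320·8.3/(t+8.3)² = 320t/[(t+8.3)(14+t)] gives 8.3(14+t) = t(t+8.3), so t² = 8.3×14 = 116.2.
t* = √116.2 = 10.78 min.

10.78 min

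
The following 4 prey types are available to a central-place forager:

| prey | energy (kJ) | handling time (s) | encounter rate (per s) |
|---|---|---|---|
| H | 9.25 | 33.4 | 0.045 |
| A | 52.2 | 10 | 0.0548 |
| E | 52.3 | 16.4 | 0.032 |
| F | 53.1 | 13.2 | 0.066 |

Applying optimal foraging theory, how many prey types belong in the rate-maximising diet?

Profitabilities (E/h, kJ/s): A 5.22, F 4.02, E 3.19, H 0.277. Add prey in this order while the next type's profitability exceeds the intake rate on those already taken.
Rate on top 1: 1.848. F: 4.02 > 1.848 → include.
Rate on top 2: 2.631. E: 3.19 > 2.631 → include.
Rate on top 3: 2.731. H: 0.277 < 2.731 → exclude; stop.
Optimal diet: A, F, E — 3 of 4 types.

3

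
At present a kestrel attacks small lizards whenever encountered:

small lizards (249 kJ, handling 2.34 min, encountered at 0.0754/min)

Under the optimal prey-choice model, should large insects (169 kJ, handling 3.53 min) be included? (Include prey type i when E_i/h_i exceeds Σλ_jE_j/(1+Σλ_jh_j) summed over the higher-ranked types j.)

Yes

Current rate: (0.0754×249)/(1 + 0.0754×2.34) = 15.96 kJ/min.
large insects: E/h = 169/3.53 = 47.88 kJ/min.
Since 47.88 > R, including large insects increases the long-run rate.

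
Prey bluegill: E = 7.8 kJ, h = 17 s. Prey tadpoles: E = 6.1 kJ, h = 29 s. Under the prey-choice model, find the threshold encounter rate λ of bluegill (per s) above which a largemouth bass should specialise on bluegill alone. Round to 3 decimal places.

0.050 per s

Drop tadpoles once their profitability E₂/h₂ falls below the rate achievable on bluegill alone: E₂/h₂ = λE₁/(1 + λh₁).
Solve for λ: λE₁h₂ = E₂(1 + λh₁) → λ(E₁h₂ − E₂h₁) = E₂ → λ = E₂/(E₁h₂ − E₂h₁).
λ = 6.1/(7.8×29 − 6.1×17) = 6.1/122.5 = 0.0498 per s.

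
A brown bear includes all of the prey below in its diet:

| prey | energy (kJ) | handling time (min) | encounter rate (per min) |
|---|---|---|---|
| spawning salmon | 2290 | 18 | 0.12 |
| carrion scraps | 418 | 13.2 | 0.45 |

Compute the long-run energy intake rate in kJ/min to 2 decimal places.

R = Σλ_iE_i / (1 + Σλ_ih_i)
Numerator: 0.12×2290 + 0.45×418 = 462.9
Denominator: 1 + 0.12×18 + 0.45×13.2 = 9.1
R = 462.9/9.1 = 50.87 kJ/min

50.87 kJ/min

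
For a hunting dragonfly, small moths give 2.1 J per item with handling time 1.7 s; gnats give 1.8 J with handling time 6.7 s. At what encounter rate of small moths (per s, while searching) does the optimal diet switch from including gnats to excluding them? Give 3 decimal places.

Drop gnats once their profitability E₂/h₂ falls below the rate achievable on small moths alone: E₂/h₂ = λE₁/(1 + λh₁).
Solve for λ: λE₁h₂ = E₂(1 + λh₁) → λ(E₁h₂ − E₂h₁) = E₂ → λ = E₂/(E₁h₂ − E₂h₁).
λ = 1.8/(2.1×6.7 − 1.8×1.7) = 1.8/11.01 = 0.1635 per s.

0.163 per s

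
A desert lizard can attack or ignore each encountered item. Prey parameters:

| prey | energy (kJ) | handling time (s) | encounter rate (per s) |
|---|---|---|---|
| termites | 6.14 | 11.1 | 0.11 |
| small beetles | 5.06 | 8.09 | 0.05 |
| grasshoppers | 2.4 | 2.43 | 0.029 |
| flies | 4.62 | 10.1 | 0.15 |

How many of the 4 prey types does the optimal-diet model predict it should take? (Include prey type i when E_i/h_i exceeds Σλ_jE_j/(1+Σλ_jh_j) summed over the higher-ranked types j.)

Rank by E/h (kJ/s): grasshoppers 0.988, small beetles 0.625, termites 0.553, flies 0.457. Include each in turn until the next type's E/h falls below the running intake rate.
Rate on top 1: 0.06502. small beetles: 0.625 > 0.06502 → include.
Rate on top 2: 0.2187. termites: 0.553 > 0.2187 → include.
Rate on top 3: 0.3702. flies: 0.457 > 0.3702 → include.
Optimal diet: grasshoppers, small beetles, termites, flies — 4 of 4 types.

4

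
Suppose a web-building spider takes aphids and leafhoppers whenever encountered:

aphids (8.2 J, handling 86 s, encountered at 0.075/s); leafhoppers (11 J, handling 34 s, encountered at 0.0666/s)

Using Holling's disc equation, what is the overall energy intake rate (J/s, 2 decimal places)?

R = (0.075×8.2 + 0.0666×11) / (1 + 0.075×86 + 0.0666×34) = 1.348/9.714 = 0.1387 J/s.

0.14 J/s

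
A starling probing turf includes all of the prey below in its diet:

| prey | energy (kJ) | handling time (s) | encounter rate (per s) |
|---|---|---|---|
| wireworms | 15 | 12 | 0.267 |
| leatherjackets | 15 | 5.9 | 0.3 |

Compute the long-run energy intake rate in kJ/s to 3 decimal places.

1.424 kJ/s

R = (0.267×15 + 0.3×15) / (1 + 0.267×12 + 0.3×5.9) = 8.505/5.974 = 1.424 kJ/s.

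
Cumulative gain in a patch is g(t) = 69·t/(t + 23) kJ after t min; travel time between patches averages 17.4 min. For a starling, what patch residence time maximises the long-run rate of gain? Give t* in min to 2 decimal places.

20.00 min

Maximise g(t)/(T+t): set derivative to zero → g'(t)(T+t) = g(t).
g'(t) = 69·23/(t + 23)². Setting 69·23/(t+23)² = 69t/[(t+23)(17.4+t)] gives 23(17.4+t) = t(t+23), so t² = 23×17.4 = 400.2.
t* = √400.2 = 20 min.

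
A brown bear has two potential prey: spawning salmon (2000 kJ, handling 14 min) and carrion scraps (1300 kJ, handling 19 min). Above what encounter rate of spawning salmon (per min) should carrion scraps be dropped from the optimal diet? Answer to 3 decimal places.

0.066 per min

At the threshold, the rate on spawning salmon alone equals the profitability of carrion scraps: λ·2000/(1 + λ·14) = 1300/19 = 68.42.
Rearranging, λ(2000 − 68.42×14) = 68.42, so λ = 68.42/1042 = 0.06566 per min.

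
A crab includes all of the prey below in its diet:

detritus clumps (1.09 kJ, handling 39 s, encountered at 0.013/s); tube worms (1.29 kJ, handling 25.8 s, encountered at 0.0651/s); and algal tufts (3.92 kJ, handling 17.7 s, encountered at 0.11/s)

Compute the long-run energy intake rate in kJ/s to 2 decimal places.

0.10 kJ/s

Energy encountered per unit search time: 0.013×1.09 + 0.0651×1.29 + 0.11×3.92 = 0.5293 kJ/s.
Handling time per unit search time: 0.013×39 + 0.0651×25.8 + 0.11×17.7 = 4.134.
Rate = 0.5293/(1 + 4.134) = 0.1031 kJ/s.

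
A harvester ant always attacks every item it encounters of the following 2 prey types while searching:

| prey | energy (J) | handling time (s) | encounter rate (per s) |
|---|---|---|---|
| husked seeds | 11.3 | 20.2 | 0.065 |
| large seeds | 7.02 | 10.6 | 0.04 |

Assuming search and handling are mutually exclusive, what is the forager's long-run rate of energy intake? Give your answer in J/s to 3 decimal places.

R = Σλ_iE_i / (1 + Σλ_ih_i)
Numerator: 0.065×11.3 + 0.04×7.02 = 1.015
Denominator: 1 + 0.065×20.2 + 0.04×10.6 = 2.737
R = 1.015/2.737 = 0.371 J/s

0.371 J/s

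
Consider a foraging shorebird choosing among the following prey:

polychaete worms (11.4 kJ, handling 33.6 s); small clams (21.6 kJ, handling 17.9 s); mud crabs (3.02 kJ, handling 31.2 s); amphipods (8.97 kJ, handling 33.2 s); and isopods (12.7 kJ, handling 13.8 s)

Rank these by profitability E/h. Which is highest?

small clams

Profitability E/h (kJ/s): polychaete worms = 11.4/33.6 = 0.339, small clams = 21.6/17.9 = 1.21, mud crabs = 3.02/31.2 = 0.0968, amphipods = 8.97/33.2 = 0.27, isopods = 12.7/13.8 = 0.92.
Ranked: small clams > isopods > polychaete worms > amphipods > mud crabs.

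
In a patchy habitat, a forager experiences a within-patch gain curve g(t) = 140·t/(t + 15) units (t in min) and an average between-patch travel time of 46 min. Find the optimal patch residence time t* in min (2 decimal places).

Maximise g(t)/(T+t): set derivative to zero → g'(t)(T+t) = g(t).
g'(t) = 140·15/(t + 15)². Setting 140·15/(t+15)² = 140t/[(t+15)(46+t)] gives 15(46+t) = t(t+15), so t² = 15×46 = 690.
t* = √690 = 26.27 min.

26.27 min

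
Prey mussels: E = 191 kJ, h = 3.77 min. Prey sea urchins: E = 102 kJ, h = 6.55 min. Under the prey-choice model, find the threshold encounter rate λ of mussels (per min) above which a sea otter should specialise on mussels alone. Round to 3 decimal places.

0.118 per min

Drop sea urchins once their profitability E₂/h₂ falls below the rate achievable on mussels alone: E₂/h₂ = λE₁/(1 + λh₁).
Solve for λ: λE₁h₂ = E₂(1 + λh₁) → λ(E₁h₂ − E₂h₁) = E₂ → λ = E₂/(E₁h₂ − E₂h₁).
λ = 102/(191×6.55 − 102×3.77) = 102/866.5 = 0.1177 per min.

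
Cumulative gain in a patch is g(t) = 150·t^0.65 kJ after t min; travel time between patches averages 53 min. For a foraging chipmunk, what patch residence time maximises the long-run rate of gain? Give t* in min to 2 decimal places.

Maximise g(t)/(T+t): set derivative to zero → g'(t)(T+t) = g(t).
g'(t) = 0.65·150·t^-0.35. Setting 0.65·150·t^-0.35 = 150·t^0.65/(53+t) gives 0.65(53+t) = t, so 0.35·t = 0.65×53.
t* = 0.65×53/0.35 = 98.43 min.

98.43 min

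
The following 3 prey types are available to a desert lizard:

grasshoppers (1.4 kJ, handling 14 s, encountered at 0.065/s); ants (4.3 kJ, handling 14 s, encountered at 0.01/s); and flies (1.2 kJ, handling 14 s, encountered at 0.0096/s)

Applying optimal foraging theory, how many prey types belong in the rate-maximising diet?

Profitabilities (E/h, kJ/s): ants 0.307, grasshoppers 0.1, flies 0.0857. Add prey in this order while the next type's profitability exceeds the intake rate on those already taken.
Rate on top 1: 0.03772. grasshoppers: 0.1 > 0.03772 → include.
Rate on top 2: 0.06537. flies: 0.0857 > 0.06537 → include.
Optimal diet: ants, grasshoppers, flies — 3 of 3 types.

3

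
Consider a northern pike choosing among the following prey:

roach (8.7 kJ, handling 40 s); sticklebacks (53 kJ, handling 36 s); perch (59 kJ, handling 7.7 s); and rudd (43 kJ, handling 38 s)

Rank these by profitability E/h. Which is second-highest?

In descending order of E/h:
perch: 59/7.7 = 7.66 kJ/s
sticklebacks: 53/36 = 1.47 kJ/s
rudd: 43/38 = 1.13 kJ/s
roach: 8.7/40 = 0.217 kJ/s

sticklebacks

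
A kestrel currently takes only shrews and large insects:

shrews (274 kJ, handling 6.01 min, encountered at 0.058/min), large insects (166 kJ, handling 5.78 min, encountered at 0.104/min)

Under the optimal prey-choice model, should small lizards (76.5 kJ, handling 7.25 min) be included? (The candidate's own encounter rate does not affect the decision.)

Current rate: (0.058×274 + 0.104×166)/(1 + 0.058×6.01 + 0.104×5.78) = 17.01 kJ/min.
Profitability of small lizards: 76.5/7.25 = 10.55 kJ/min.
10.55 < 17.01, so adding small lizards would lower the average — exclude it.

No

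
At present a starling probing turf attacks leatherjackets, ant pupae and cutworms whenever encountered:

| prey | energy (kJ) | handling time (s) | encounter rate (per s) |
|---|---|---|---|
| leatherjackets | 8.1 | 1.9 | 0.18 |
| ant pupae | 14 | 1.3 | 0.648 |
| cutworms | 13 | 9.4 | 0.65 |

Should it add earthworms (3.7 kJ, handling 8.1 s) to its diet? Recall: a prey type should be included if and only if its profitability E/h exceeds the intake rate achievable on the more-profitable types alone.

On leatherjackets, ant pupae and cutworms alone, R = ΣλE/(1+Σλh) = 18.98/8.294 = 2.288 kJ/s.
earthworms: E/h = 3.7/8.1 = 0.4568 kJ/s.
Since 0.4568 < R, time spent handling earthworms is better spent searching.

No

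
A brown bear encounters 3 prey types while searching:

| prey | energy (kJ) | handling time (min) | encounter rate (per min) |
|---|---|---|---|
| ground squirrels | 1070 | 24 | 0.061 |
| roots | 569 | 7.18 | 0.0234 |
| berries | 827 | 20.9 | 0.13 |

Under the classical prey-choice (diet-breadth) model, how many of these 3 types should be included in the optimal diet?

Profitabilities (E/h, kJ/min): roots 79.2, ground squirrels 44.6, berries 39.6. Add prey in this order while the next type's profitability exceeds the intake rate on those already taken.
Rate on top 1: 11.4. ground squirrels: 44.6 > 11.4 → include.
Rate on top 2: 29.86. berries: 39.6 > 29.86 → include.
Optimal diet: roots, ground squirrels, berries — 3 of 3 types.

3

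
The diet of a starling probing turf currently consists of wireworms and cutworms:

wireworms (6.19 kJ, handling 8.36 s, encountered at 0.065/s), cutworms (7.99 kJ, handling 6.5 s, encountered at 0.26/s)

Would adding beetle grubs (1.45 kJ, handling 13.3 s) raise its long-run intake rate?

No

Current rate: (0.065×6.19 + 0.26×7.99)/(1 + 0.065×8.36 + 0.26×6.5) = 0.7669 kJ/s.
Profitability of beetle grubs: 1.45/13.3 = 0.109 kJ/s.
Since 0.109 < R, time spent handling beetle grubs is better spent searching.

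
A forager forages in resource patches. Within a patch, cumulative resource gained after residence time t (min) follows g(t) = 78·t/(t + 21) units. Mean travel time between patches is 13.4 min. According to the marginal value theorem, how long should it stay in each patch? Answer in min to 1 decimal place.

16.8 min

Maximise g(t)/(T+t): set derivative to zero → g'(t)(T+t) = g(t).
g'(t) = 78·21/(t + 21)². Setting 78·21/(t+21)² = 78t/[(t+21)(13.4+t)] gives 21(13.4+t) = t(t+21), so t² = 21×13.4 = 281.4.
t* = √281.4 = 16.77 min.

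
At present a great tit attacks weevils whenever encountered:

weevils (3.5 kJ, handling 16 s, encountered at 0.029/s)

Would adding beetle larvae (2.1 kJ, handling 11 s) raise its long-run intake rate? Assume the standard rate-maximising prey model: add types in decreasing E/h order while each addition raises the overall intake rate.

On weevils alone, R = ΣλE/(1+Σλh) = 0.1015/1.464 = 0.06933 kJ/s.
Profitability of beetle larvae: 2.1/11 = 0.1909 kJ/s.
0.1909 > 0.06933, so adding beetle larvae raises the average — include it.

Yes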